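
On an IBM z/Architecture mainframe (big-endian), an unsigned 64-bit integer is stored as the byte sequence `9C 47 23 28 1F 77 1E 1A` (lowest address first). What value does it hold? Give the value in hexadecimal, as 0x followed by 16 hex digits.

0x9C4723281F771E1A

In big-endian order the high byte comes first in memory.
The bytes are already most-significant first: 0x9C4723281F771E1A.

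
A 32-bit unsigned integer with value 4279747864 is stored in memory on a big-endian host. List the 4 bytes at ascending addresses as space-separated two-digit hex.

FF 17 C5 18

4279747864 in hexadecimal, padded to 32 bits, is 0xFF17C518.
Split into bytes (most-significant first): FF 17 C5 18.
Big-endian: lowest address holds the most-significant byte.
So the memory order matches the most-significant-first order: FF 17 C5 18.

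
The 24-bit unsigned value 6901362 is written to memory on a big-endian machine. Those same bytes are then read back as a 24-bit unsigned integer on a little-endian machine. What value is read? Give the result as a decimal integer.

7491177

6901362 in 24-bit hexadecimal is 0x694E72.
Stored big-endian, the bytes at ascending addresses are 69 4E 72.
Read back as little-endian, the first byte is least significant, giving 0x724E69.
0x724E69 = 7491177.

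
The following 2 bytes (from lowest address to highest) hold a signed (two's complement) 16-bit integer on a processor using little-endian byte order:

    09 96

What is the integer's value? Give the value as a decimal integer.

-27127

Little-endian: lowest address holds the least-significant byte.
Reassemble most-significant byte first: 96 09 → 0x9609.
Top bit is set, so as a signed 16-bit value this is 0x9609 − 2^16 = -27127.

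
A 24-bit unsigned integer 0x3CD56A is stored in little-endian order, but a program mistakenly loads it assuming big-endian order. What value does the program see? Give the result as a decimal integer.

7001404

Stored little-endian, the bytes at ascending addresses are 6A D5 3C.
Read back as big-endian, the last byte is least significant, giving 0x6AD53C.
0x6AD53C = 7001404.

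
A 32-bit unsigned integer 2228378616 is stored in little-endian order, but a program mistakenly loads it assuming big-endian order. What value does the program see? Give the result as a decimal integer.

4166767236

2228378616 in 32-bit hexadecimal is 0x84D25BF8.
Stored little-endian, the bytes at ascending addresses are F8 5B D2 84.
Read back as big-endian, the last byte is least significant, giving 0xF85BD284.
0xF85BD284 = 4166767236.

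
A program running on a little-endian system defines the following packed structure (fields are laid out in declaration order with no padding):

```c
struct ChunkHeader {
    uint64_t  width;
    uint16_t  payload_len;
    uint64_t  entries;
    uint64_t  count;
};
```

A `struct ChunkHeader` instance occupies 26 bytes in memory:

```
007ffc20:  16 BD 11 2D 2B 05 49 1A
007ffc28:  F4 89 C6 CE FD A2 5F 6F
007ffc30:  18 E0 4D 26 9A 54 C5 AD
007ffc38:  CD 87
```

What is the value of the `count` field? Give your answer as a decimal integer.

9785668628385506893

`count` follows `width` (8 B), `payload_len` (2 B), `entries` (8 B), so it starts at offset 8 + 2 + 8 = 18 and occupies 8 bytes.
Bytes at offsets 18..25: 4D 26 9A 54 C5 AD CD 87.
Little-endian stores the least-significant byte at the lowest address.
Reassemble most-significant byte first: 87 CD AD C5 54 9A 26 4D → 0x87CDADC5549A264D.
0x87CDADC5549A264D = 9785668628385506893.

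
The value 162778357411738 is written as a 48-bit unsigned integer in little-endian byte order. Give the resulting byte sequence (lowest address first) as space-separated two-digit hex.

162778357411738 in hexadecimal, padded to 48 bits, is 0x940BCA2BAF9A.
Split into bytes (most-significant first): 94 0B CA 2B AF 9A.
In little-endian order the low byte comes first in memory.
So at ascending addresses the bytes are 9A AF 2B CA 0B 94.

9A AF 2B CA 0B 94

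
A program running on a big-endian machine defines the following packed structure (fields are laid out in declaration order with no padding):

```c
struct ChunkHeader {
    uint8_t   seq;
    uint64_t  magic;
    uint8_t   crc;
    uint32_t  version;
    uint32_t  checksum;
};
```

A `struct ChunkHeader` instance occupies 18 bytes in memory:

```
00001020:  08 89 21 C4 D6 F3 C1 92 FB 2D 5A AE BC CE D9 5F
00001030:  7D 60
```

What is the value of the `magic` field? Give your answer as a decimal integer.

9881395484919173883

`magic` follows `seq` (1 byte), so it starts at byte offset 1 and occupies 8 bytes.
Bytes at offsets 1..8: 89 21 C4 D6 F3 C1 92 FB.
Big-endian: lowest address holds the most-significant byte.
The bytes are already most-significant first: 0x8921C4D6F3C192FB.
0x8921C4D6F3C192FB = 9881395484919173883.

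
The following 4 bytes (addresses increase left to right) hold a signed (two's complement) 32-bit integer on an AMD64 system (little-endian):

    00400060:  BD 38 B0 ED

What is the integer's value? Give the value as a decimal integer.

In little-endian order the low byte comes first in memory.
Reassemble most-significant byte first: ED B0 38 BD → 0xEDB038BD.
Top bit is set, so as a signed 32-bit value this is 0xEDB038BD − 2^32 = -307218243.

-307218243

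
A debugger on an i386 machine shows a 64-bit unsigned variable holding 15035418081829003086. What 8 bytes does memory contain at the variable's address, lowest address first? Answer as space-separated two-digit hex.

15035418081829003086 in hexadecimal, padded to 64 bits, is 0xD0A8891598E71F4E.
Split into bytes (most-significant first): D0 A8 89 15 98 E7 1F 4E.
Little-endian stores the least-significant byte at the lowest address.
So at ascending addresses the bytes are 4E 1F E7 98 15 89 A8 D0.

4E 1F E7 98 15 89 A8 D0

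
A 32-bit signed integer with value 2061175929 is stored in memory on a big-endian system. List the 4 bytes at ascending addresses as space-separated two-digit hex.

7A DB 0C 79

2061175929 in hexadecimal, padded to 32 bits, is 0x7ADB0C79.
Split into bytes (most-significant first): 7A DB 0C 79.
Big-endian: lowest address holds the most-significant byte.
So the memory order matches the most-significant-first order: 7A DB 0C 79.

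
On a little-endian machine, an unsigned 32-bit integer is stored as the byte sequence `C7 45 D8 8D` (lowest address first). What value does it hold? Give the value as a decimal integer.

In little-endian order the low byte comes first in memory.
Reassemble most-significant byte first: 8D D8 45 C7 → 0x8DD845C7.
0x8DD845C7 = 2379761095.

2379761095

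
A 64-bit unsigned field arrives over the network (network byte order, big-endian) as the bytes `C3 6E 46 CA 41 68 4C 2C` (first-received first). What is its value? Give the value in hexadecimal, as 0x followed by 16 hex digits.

Big-endian: lowest address holds the most-significant byte.
The bytes are already most-significant first: 0xC36E46CA41684C2C.

0xC36E46CA41684C2C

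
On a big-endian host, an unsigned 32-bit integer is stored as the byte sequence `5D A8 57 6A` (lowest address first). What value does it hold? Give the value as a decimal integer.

Big-endian stores the most-significant byte at the lowest address.
The bytes are already most-significant first: 0x5DA8576A.
0x5DA8576A = 1571313514.

1571313514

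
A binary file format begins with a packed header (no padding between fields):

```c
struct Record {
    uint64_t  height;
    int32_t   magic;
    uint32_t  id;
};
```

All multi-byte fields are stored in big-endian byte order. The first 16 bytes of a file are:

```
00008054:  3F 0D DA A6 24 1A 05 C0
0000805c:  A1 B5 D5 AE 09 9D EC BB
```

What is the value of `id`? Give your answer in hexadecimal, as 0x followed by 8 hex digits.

`id` follows `height` (8 B), `magic` (4 B), so it starts at offset 8 + 4 = 12 and occupies 4 bytes.
Bytes at offsets 12..15: 09 9D EC BB.
In big-endian order the high byte comes first in memory.
The bytes are already most-significant first: 0x099DECBB.

0x099DECBB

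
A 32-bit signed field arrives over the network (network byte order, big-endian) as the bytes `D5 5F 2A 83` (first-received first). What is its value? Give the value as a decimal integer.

-715183485

Big-endian stores the most-significant byte at the lowest address.
The bytes are already most-significant first: 0xD55F2A83.
Top bit is set, so as a signed 32-bit value this is 0xD55F2A83 − 2^32 = -715183485.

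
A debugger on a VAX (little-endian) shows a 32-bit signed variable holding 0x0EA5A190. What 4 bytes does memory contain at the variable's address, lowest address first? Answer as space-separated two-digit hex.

Split into bytes (most-significant first): 0E A5 A1 90.
Little-endian stores the least-significant byte at the lowest address.
So at ascending addresses the bytes are 90 A1 A5 0E.

90 A1 A5 0E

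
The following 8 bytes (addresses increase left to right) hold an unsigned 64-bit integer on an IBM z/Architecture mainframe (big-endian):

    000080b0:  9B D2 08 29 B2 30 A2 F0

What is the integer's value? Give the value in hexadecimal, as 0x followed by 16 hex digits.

0x9BD20829B230A2F0

In big-endian order the high byte comes first in memory.
The bytes are already most-significant first: 0x9BD20829B230A2F0.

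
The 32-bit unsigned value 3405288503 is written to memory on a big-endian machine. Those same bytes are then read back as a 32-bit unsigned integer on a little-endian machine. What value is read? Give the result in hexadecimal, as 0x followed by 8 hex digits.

0x3794F8CA

3405288503 in 32-bit hexadecimal is 0xCAF89437.
Stored big-endian, the bytes at ascending addresses are CA F8 94 37.
Read back as little-endian, the first byte is least significant, giving 0x3794F8CA.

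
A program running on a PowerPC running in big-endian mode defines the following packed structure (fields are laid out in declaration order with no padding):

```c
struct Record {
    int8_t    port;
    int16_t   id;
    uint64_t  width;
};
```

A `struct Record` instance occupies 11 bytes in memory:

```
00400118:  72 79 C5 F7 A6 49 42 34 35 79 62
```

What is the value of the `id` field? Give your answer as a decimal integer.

`id` follows `port` (1 byte), so it starts at byte offset 1 and occupies 2 bytes.
Bytes at offsets 1..2: 79 C5.
Big-endian: lowest address holds the most-significant byte.
The bytes are already most-significant first: 0x79C5.
0x79C5 = 31173.

31173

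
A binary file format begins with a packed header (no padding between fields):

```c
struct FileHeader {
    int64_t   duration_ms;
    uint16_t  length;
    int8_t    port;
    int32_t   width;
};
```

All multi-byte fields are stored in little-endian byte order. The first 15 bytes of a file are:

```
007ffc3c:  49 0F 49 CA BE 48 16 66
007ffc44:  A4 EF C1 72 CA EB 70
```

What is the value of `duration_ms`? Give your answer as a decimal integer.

`duration_ms` is the first field, at byte offset 0, occupying 8 bytes.
Bytes at offsets 0..7: 49 0F 49 CA BE 48 16 66.
Little-endian: lowest address holds the least-significant byte.
Reassemble most-significant byte first: 66 16 48 BE CA 49 0F 49 → 0x661648BECA490F49.
0x661648BECA490F49 = 7356147025631055689.

7356147025631055689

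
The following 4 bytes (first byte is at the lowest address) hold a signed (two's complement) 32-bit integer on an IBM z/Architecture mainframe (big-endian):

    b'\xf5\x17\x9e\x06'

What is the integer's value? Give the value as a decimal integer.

In big-endian order the high byte comes first in memory.
The bytes are already most-significant first: 0xF5179E06.
Top bit is set, so as a signed 32-bit value this is 0xF5179E06 − 2^32 = -183001594.

-183001594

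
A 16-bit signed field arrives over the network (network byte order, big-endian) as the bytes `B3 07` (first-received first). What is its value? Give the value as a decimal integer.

Big-endian: lowest address holds the most-significant byte.
The bytes are already most-significant first: 0xB307.
Top bit is set, so as a signed 16-bit value this is 0xB307 − 2^16 = -19705.

-19705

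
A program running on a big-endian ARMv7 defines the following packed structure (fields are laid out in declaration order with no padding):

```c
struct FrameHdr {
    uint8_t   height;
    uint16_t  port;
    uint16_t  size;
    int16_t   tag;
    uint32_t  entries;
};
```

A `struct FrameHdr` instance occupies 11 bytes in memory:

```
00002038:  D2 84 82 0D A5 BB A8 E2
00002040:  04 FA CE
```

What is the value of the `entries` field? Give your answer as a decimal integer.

`entries` follows `height` (1 B), `port` (2 B), `size` (2 B), `tag` (2 B), so it starts at offset 1 + 2 + 2 + 2 = 7 and occupies 4 bytes.
Bytes at offsets 7..10: E2 04 FA CE.
Big-endian: lowest address holds the most-significant byte.
The bytes are already most-significant first: 0xE204FACE.
0xE204FACE = 3791977166.

3791977166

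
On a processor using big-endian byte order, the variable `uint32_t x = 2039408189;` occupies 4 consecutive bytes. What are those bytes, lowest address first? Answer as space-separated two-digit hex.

2039408189 in hexadecimal, padded to 32 bits, is 0x798EE63D.
Split into bytes (most-significant first): 79 8E E6 3D.
Big-endian stores the most-significant byte at the lowest address.
So the memory order matches the most-significant-first order: 79 8E E6 3D.

79 8E E6 3D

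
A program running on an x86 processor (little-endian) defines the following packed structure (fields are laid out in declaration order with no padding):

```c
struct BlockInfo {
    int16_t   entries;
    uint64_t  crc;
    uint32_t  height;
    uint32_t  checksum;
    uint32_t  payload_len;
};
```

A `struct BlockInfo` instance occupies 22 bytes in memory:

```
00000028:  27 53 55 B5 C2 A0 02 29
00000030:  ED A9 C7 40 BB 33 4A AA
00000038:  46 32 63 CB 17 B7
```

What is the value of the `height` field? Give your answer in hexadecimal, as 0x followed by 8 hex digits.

0x33BB40C7

`height` follows `entries` (2 B), `crc` (8 B), so it starts at offset 2 + 8 = 10 and occupies 4 bytes.
Bytes at offsets 10..13: C7 40 BB 33.
Little-endian: lowest address holds the least-significant byte.
Reassemble most-significant byte first: 33 BB 40 C7 → 0x33BB40C7.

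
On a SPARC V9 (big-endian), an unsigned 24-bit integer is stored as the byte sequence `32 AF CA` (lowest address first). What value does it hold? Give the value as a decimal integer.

In big-endian order the high byte comes first in memory.
The bytes are already most-significant first: 0x32AFCA.
0x32AFCA = 3321802.

3321802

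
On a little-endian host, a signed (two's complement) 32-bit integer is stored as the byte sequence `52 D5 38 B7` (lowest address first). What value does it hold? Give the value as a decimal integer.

Little-endian stores the least-significant byte at the lowest address.
Reassemble most-significant byte first: B7 38 D5 52 → 0xB738D552.
Top bit is set, so as a signed 32-bit value this is 0xB738D552 − 2^32 = -1221012142.

-1221012142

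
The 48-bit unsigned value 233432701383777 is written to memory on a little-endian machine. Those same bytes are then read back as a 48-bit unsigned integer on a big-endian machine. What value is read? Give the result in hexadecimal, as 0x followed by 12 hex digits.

0x61B43E494ED4

233432701383777 in 48-bit hexadecimal is 0xD44E493EB461.
Stored little-endian, the bytes at ascending addresses are 61 B4 3E 49 4E D4.
Read back as big-endian, the last byte is least significant, giving 0x61B43E494ED4.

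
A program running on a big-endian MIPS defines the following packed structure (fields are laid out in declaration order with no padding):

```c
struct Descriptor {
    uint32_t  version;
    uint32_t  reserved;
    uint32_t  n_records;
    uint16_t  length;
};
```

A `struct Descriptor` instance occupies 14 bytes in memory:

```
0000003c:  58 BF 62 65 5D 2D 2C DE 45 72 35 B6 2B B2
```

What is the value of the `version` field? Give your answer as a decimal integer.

1488937573

`version` is the first field, at byte offset 0, occupying 4 bytes.
Bytes at offsets 0..3: 58 BF 62 65.
Big-endian: lowest address holds the most-significant byte.
The bytes are already most-significant first: 0x58BF6265.
0x58BF6265 = 1488937573.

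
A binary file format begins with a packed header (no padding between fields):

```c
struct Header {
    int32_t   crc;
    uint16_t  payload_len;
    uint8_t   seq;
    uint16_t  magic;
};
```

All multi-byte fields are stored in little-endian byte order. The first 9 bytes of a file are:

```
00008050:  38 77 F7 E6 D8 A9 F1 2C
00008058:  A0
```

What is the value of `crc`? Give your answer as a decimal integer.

`crc` is the first field, at byte offset 0, occupying 4 bytes.
Bytes at offsets 0..3: 38 77 F7 E6.
Little-endian stores the least-significant byte at the lowest address.
Reassemble most-significant byte first: E6 F7 77 38 → 0xE6F77738.
Top bit is set, so as a signed 32-bit value this is 0xE6F77738 − 2^32 = -419989704.

-419989704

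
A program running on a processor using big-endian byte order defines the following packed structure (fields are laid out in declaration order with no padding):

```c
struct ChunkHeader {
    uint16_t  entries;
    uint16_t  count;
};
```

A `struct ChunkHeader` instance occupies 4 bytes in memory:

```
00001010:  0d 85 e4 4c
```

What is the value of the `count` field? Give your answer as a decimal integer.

58444

`count` follows `entries` (2 bytes), so it starts at byte offset 2 and occupies 2 bytes.
Bytes at offsets 2..3: E4 4C.
Big-endian: lowest address holds the most-significant byte.
The bytes are already most-significant first: 0xE44C.
0xE44C = 58444.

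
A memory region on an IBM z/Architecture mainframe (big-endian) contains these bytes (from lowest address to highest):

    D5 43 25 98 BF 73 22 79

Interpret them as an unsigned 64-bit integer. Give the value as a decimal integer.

In big-endian order the high byte comes first in memory.
The bytes are already most-significant first: 0xD5432598BF732279.
0xD5432598BF732279 = 15367167691495514745.

15367167691495514745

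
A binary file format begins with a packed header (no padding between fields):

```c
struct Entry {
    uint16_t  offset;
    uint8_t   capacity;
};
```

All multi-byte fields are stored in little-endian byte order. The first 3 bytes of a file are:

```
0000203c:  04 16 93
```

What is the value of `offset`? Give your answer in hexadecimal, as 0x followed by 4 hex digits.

`offset` is the first field, at byte offset 0, occupying 2 bytes.
Bytes at offsets 0..1: 04 16.
Little-endian: lowest address holds the least-significant byte.
Reassemble most-significant byte first: 16 04 → 0x1604.

0x1604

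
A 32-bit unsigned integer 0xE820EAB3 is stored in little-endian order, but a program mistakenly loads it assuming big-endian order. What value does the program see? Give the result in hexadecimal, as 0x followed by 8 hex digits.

0xB3EA20E8

Stored little-endian, the bytes at ascending addresses are B3 EA 20 E8.
Read back as big-endian, the last byte is least significant, giving 0xB3EA20E8.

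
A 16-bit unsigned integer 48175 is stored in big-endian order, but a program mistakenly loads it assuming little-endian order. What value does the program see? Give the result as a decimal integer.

12220

48175 in 16-bit hexadecimal is 0xBC2F.
Stored big-endian, the bytes at ascending addresses are BC 2F.
Read back as little-endian, the first byte is least significant, giving 0x2FBC.
0x2FBC = 12220.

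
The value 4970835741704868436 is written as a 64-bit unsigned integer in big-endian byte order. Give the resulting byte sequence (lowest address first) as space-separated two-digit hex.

44 FB F4 C5 3D 22 52 54

4970835741704868436 in hexadecimal, padded to 64 bits, is 0x44FBF4C53D225254.
Split into bytes (most-significant first): 44 FB F4 C5 3D 22 52 54.
Big-endian stores the most-significant byte at the lowest address.
So the memory order matches the most-significant-first order: 44 FB F4 C5 3D 22 52 54.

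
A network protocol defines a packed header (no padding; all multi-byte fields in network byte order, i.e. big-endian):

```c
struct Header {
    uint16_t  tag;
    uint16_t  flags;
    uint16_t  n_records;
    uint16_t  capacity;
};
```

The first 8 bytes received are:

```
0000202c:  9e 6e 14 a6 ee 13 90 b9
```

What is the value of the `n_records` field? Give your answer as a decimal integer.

`n_records` follows `tag` (2 B), `flags` (2 B), so it starts at offset 2 + 2 = 4 and occupies 2 bytes.
Bytes at offsets 4..5: EE 13.
Big-endian: lowest address holds the most-significant byte.
The bytes are already most-significant first: 0xEE13.
0xEE13 = 60947.

60947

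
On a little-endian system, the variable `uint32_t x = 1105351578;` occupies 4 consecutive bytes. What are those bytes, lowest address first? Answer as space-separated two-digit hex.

1105351578 in hexadecimal, padded to 32 bits, is 0x41E2539A.
Split into bytes (most-significant first): 41 E2 53 9A.
In little-endian order the low byte comes first in memory.
So at ascending addresses the bytes are 9A 53 E2 41.

9A 53 E2 41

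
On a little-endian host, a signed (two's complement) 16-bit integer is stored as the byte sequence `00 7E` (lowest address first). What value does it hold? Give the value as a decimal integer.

32256

In little-endian order the low byte comes first in memory.
Reassemble most-significant byte first: 7E 00 → 0x7E00.
0x7E00 = 32256.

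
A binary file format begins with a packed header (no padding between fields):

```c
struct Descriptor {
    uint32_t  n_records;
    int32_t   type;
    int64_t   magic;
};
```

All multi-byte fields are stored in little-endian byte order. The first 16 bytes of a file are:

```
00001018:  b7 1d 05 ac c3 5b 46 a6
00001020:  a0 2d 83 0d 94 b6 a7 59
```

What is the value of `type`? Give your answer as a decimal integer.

-1505338429

`type` follows `n_records` (4 bytes), so it starts at byte offset 4 and occupies 4 bytes.
Bytes at offsets 4..7: C3 5B 46 A6.
Little-endian stores the least-significant byte at the lowest address.
Reassemble most-significant byte first: A6 46 5B C3 → 0xA6465BC3.
Top bit is set, so as a signed 32-bit value this is 0xA6465BC3 − 2^32 = -1505338429.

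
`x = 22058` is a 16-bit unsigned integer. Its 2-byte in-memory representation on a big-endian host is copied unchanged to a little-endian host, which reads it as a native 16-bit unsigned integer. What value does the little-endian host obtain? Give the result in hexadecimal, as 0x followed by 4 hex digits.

22058 in 16-bit hexadecimal is 0x562A.
Stored big-endian, the bytes at ascending addresses are 56 2A.
Read back as little-endian, the first byte is least significant, giving 0x2A56.

0x2A56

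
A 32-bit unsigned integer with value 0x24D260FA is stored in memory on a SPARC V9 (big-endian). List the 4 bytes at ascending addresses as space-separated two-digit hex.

24 D2 60 FA

Split into bytes (most-significant first): 24 D2 60 FA.
Big-endian stores the most-significant byte at the lowest address.
So the memory order matches the most-significant-first order: 24 D2 60 FA.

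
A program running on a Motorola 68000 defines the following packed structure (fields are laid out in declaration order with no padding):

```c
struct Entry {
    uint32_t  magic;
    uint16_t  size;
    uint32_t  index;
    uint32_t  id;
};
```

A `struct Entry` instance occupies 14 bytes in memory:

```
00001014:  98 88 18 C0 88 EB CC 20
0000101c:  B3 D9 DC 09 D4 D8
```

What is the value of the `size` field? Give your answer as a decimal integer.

35051

`size` follows `magic` (4 bytes), so it starts at byte offset 4 and occupies 2 bytes.
Bytes at offsets 4..5: 88 EB.
Big-endian stores the most-significant byte at the lowest address.
The bytes are already most-significant first: 0x88EB.
0x88EB = 35051.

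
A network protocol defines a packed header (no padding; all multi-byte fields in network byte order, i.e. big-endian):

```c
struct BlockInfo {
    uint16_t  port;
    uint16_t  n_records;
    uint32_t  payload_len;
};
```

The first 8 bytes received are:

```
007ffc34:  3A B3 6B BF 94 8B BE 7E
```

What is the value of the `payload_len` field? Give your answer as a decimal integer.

`payload_len` follows `port` (2 B), `n_records` (2 B), so it starts at offset 2 + 2 = 4 and occupies 4 bytes.
Bytes at offsets 4..7: 94 8B BE 7E.
Big-endian stores the most-significant byte at the lowest address.
The bytes are already most-significant first: 0x948BBE7E.
0x948BBE7E = 2492186238.

2492186238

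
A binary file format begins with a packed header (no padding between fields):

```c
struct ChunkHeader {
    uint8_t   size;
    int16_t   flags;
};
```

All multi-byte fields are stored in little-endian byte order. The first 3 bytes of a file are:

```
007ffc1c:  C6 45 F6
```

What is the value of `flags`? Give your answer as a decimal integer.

-2491

`flags` follows `size` (1 byte), so it starts at byte offset 1 and occupies 2 bytes.
Bytes at offsets 1..2: 45 F6.
Little-endian: lowest address holds the least-significant byte.
Reassemble most-significant byte first: F6 45 → 0xF645.
Top bit is set, so as a signed 16-bit value this is 0xF645 − 2^16 = -2491.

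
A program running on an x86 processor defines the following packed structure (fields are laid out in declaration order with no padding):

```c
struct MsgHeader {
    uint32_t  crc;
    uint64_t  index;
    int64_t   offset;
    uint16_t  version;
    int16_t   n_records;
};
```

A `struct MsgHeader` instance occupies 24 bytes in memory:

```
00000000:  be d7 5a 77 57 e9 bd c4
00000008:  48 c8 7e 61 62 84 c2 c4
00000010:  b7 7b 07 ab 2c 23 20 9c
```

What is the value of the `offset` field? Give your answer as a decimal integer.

`offset` follows `crc` (4 B), `index` (8 B), so it starts at offset 4 + 8 = 12 and occupies 8 bytes.
Bytes at offsets 12..19: 62 84 C2 C4 B7 7B 07 AB.
In little-endian order the low byte comes first in memory.
Reassemble most-significant byte first: AB 07 7B B7 C4 C2 84 62 → 0xAB077BB7C4C28462.
Top bit is set, so as a signed 64-bit value this is 0xAB077BB7C4C28462 − 2^64 = -6122789139176586142.

-6122789139176586142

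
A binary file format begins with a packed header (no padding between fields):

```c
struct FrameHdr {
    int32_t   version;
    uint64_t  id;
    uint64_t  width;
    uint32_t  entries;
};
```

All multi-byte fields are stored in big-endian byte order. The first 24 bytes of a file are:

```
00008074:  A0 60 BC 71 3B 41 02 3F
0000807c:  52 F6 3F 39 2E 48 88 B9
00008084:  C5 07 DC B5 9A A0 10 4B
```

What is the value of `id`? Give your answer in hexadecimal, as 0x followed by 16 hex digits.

0x3B41023F52F63F39

`id` follows `version` (4 bytes), so it starts at byte offset 4 and occupies 8 bytes.
Bytes at offsets 4..11: 3B 41 02 3F 52 F6 3F 39.
Big-endian: lowest address holds the most-significant byte.
The bytes are already most-significant first: 0x3B41023F52F63F39.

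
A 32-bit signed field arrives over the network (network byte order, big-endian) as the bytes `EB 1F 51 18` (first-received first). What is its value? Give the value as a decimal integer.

Big-endian: lowest address holds the most-significant byte.
The bytes are already most-significant first: 0xEB1F5118.
Top bit is set, so as a signed 32-bit value this is 0xEB1F5118 − 2^32 = -350269160.

-350269160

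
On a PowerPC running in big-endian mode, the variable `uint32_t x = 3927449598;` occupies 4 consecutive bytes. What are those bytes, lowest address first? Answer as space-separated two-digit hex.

3927449598 in hexadecimal, padded to 32 bits, is 0xEA181FFE.
Split into bytes (most-significant first): EA 18 1F FE.
Big-endian stores the most-significant byte at the lowest address.
So the memory order matches the most-significant-first order: EA 18 1F FE.

EA 18 1F FE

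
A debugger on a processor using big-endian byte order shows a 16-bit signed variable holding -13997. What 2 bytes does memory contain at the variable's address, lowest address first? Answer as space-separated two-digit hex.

Two's complement of -13997 in 16 bits: 13997 = 0x36AD; invert → 0xC952; add 1 → 0xC953.
Split into bytes (most-significant first): C9 53.
In big-endian order the high byte comes first in memory.
So the memory order matches the most-significant-first order: C9 53.

C9 53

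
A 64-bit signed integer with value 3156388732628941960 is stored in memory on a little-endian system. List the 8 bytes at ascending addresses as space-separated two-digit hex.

3156388732628941960 in hexadecimal, padded to 64 bits, is 0x2BCDBED43D64BC88.
Split into bytes (most-significant first): 2B CD BE D4 3D 64 BC 88.
Little-endian: lowest address holds the least-significant byte.
So at ascending addresses the bytes are 88 BC 64 3D D4 BE CD 2B.

88 BC 64 3D D4 BE CD 2B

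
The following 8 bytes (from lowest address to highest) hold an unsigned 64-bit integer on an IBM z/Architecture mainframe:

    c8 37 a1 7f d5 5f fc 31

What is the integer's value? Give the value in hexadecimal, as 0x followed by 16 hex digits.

Big-endian stores the most-significant byte at the lowest address.
The bytes are already most-significant first: 0xC837A17FD55FFC31.

0xC837A17FD55FFC31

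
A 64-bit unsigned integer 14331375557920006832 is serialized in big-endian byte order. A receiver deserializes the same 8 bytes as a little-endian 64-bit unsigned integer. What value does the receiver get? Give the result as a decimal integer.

12727886783422325702

14331375557920006832 in 64-bit hexadecimal is 0xC6E346239889A2B0.
Stored big-endian, the bytes at ascending addresses are C6 E3 46 23 98 89 A2 B0.
Read back as little-endian, the first byte is least significant, giving 0xB0A289982346E3C6.
0xB0A289982346E3C6 = 12727886783422325702.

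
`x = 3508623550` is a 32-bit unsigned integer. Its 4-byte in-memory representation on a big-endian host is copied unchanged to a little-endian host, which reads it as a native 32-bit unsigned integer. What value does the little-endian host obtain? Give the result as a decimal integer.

3193446865

3508623550 in 32-bit hexadecimal is 0xD12158BE.
Stored big-endian, the bytes at ascending addresses are D1 21 58 BE.
Read back as little-endian, the first byte is least significant, giving 0xBE5821D1.
0xBE5821D1 = 3193446865.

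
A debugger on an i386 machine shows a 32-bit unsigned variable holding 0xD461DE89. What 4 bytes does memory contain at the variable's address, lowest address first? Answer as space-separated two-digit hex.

89 DE 61 D4

Split into bytes (most-significant first): D4 61 DE 89.
Little-endian: lowest address holds the least-significant byte.
So at ascending addresses the bytes are 89 DE 61 D4.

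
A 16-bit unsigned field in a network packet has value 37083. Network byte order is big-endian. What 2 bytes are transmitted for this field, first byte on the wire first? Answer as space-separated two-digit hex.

37083 in hexadecimal, padded to 16 bits, is 0x90DB.
Split into bytes (most-significant first): 90 DB.
In big-endian order the high byte comes first in memory.
So the memory order matches the most-significant-first order: 90 DB.

90 DB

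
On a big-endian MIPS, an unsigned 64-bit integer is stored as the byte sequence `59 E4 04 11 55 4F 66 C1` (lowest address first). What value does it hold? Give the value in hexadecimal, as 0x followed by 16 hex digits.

0x59E40411554F66C1

Big-endian: lowest address holds the most-significant byte.
The bytes are already most-significant first: 0x59E40411554F66C1.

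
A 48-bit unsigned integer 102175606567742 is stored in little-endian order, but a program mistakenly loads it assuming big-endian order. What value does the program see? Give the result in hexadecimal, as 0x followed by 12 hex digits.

102175606567742 in 48-bit hexadecimal is 0x5CED9CBBF33E.
Stored little-endian, the bytes at ascending addresses are 3E F3 BB 9C ED 5C.
Read back as big-endian, the last byte is least significant, giving 0x3EF3BB9CED5C.

0x3EF3BB9CED5C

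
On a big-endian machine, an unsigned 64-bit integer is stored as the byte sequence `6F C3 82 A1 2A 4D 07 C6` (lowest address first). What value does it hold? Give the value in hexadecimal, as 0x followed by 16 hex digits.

In big-endian order the high byte comes first in memory.
The bytes are already most-significant first: 0x6FC382A12A4D07C6.

0x6FC382A12A4D07C6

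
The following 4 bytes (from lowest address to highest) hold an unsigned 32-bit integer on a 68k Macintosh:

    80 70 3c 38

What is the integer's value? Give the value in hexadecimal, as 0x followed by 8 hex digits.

In big-endian order the high byte comes first in memory.
The bytes are already most-significant first: 0x80703C38.

0x80703C38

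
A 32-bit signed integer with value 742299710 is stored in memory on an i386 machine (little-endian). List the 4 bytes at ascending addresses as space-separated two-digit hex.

3E 98 3E 2C

742299710 in hexadecimal, padded to 32 bits, is 0x2C3E983E.
Split into bytes (most-significant first): 2C 3E 98 3E.
Little-endian stores the least-significant byte at the lowest address.
So at ascending addresses the bytes are 3E 98 3E 2C.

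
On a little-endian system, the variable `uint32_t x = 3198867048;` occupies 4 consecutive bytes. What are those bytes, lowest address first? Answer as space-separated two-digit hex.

68 D6 AA BE

3198867048 in hexadecimal, padded to 32 bits, is 0xBEAAD668.
Split into bytes (most-significant first): BE AA D6 68.
In little-endian order the low byte comes first in memory.
So at ascending addresses the bytes are 68 D6 AA BE.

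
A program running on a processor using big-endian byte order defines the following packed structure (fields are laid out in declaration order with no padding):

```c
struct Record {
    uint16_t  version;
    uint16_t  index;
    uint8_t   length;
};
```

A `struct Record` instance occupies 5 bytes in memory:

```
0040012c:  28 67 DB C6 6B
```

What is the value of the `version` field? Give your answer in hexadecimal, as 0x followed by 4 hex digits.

`version` is the first field, at byte offset 0, occupying 2 bytes.
Bytes at offsets 0..1: 28 67.
Big-endian stores the most-significant byte at the lowest address.
The bytes are already most-significant first: 0x2867.

0x2867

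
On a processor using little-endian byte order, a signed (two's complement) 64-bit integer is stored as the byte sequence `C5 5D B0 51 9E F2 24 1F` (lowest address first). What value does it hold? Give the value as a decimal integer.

In little-endian order the low byte comes first in memory.
Reassemble most-significant byte first: 1F 24 F2 9E 51 B0 5D C5 → 0x1F24F29E51B05DC5.
0x1F24F29E51B05DC5 = 2244185276126617029.

2244185276126617029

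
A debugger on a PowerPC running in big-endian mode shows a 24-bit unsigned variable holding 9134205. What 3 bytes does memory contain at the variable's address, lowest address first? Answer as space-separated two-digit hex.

8B 60 7D

9134205 in hexadecimal, padded to 24 bits, is 0x8B607D.
Split into bytes (most-significant first): 8B 60 7D.
Big-endian stores the most-significant byte at the lowest address.
So the memory order matches the most-significant-first order: 8B 60 7D.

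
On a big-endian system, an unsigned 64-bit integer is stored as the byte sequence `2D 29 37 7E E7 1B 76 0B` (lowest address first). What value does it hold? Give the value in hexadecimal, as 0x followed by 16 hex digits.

Big-endian: lowest address holds the most-significant byte.
The bytes are already most-significant first: 0x2D29377EE71B760B.

0x2D29377EE71B760B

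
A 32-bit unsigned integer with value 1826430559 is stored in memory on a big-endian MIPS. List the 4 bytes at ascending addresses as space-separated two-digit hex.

1826430559 in hexadecimal, padded to 32 bits, is 0x6CDD1E5F.
Split into bytes (most-significant first): 6C DD 1E 5F.
In big-endian order the high byte comes first in memory.
So the memory order matches the most-significant-first order: 6C DD 1E 5F.

6C DD 1E 5F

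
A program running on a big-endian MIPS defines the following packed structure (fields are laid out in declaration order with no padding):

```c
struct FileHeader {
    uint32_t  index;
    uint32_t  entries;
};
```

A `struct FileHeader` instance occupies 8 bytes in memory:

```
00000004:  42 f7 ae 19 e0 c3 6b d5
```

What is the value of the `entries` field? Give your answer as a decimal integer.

`entries` follows `index` (4 bytes), so it starts at byte offset 4 and occupies 4 bytes.
Bytes at offsets 4..7: E0 C3 6B D5.
Big-endian: lowest address holds the most-significant byte.
The bytes are already most-significant first: 0xE0C36BD5.
0xE0C36BD5 = 3770903509.

3770903509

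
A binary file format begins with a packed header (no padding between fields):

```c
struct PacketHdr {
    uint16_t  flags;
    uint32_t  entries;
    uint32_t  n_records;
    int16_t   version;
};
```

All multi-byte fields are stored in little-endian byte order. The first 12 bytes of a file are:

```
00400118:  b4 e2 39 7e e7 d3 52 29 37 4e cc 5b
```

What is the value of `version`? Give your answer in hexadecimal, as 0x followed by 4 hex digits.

`version` follows `flags` (2 B), `entries` (4 B), `n_records` (4 B), so it starts at offset 2 + 4 + 4 = 10 and occupies 2 bytes.
Bytes at offsets 10..11: CC 5B.
In little-endian order the low byte comes first in memory.
Reassemble most-significant byte first: 5B CC → 0x5BCC.

0x5BCC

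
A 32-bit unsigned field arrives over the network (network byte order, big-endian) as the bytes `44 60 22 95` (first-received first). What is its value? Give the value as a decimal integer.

Big-endian stores the most-significant byte at the lowest address.
The bytes are already most-significant first: 0x44602295.
0x44602295 = 1147150997.

1147150997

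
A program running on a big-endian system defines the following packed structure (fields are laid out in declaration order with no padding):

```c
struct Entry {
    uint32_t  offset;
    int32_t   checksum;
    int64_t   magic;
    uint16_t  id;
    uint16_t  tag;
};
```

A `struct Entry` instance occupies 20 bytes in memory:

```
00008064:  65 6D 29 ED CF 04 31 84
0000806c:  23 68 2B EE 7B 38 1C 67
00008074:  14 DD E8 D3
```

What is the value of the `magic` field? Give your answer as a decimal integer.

`magic` follows `offset` (4 B), `checksum` (4 B), so it starts at offset 4 + 4 = 8 and occupies 8 bytes.
Bytes at offsets 8..15: 23 68 2B EE 7B 38 1C 67.
In big-endian order the high byte comes first in memory.
The bytes are already most-significant first: 0x23682BEE7B381C67.
0x23682BEE7B381C67 = 2551337492174871655.

2551337492174871655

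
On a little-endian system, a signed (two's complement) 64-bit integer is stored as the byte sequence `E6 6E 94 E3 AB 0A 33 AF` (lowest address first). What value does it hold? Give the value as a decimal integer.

-5822298159886078234

Little-endian: lowest address holds the least-significant byte.
Reassemble most-significant byte first: AF 33 0A AB E3 94 6E E6 → 0xAF330AABE3946EE6.
Top bit is set, so as a signed 64-bit value this is 0xAF330AABE3946EE6 − 2^64 = -5822298159886078234.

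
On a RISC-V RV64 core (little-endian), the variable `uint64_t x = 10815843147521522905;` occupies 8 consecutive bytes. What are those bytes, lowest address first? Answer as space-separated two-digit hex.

D9 FC 5C B2 09 98 19 96

10815843147521522905 in hexadecimal, padded to 64 bits, is 0x96199809B25CFCD9.
Split into bytes (most-significant first): 96 19 98 09 B2 5C FC D9.
Little-endian: lowest address holds the least-significant byte.
So at ascending addresses the bytes are D9 FC 5C B2 09 98 19 96.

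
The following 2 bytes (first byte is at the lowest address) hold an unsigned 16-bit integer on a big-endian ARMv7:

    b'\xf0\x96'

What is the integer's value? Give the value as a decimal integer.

In big-endian order the high byte comes first in memory.
The bytes are already most-significant first: 0xF096.
0xF096 = 61590.

61590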